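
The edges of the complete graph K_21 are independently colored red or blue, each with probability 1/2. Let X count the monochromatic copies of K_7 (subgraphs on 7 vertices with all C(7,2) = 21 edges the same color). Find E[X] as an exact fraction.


Let X = Σ_S X_S over the C(21, 7) = 116280 subsets S of size 7, where X_S = 1 if the K_7 on S is monochromatic.
For a fixed S, the K_7 on S has C(7, 2) = 21 edges. P[all 21 edges red] = (1/2)^21, and likewise for blue, so P[monochromatic] = 2·(1/2)^21 = 2^{1 − 21} = 1/1048576.
By linearity of expectation: E[X] = C(21, 7) · 2^{1 − 21} = 116280 · 1/1048576 = 14535/131072.
Numerically: E[X] ≈ 0.110893.

E[X] = C(21,7)·2^(1−C(7,2)) = 14535/131072 ≈ 0.110893.


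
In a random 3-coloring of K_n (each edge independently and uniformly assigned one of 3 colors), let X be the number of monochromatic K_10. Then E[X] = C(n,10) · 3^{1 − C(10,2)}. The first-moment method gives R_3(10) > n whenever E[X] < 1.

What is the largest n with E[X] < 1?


We need C(n, 10) · 3^{1 − 45} < 1, i.e. C(n, 10) < 3^{45 − 1} = 984770902183611232881.
Check values of n near the boundary:
  n = 568: C(568, 10) = 889446337783744949208; 889446337783744949208 < 984770902183611232881? YES
  n = 569: C(569, 10) = 905357721286137524328; 905357721286137524328 < 984770902183611232881? YES
  n = 570: C(570, 10) = 921524823451961408691; 921524823451961408691 < 984770902183611232881? YES
  n = 571: C(571, 10) = 937951290893172842001; 937951290893172842001 < 984770902183611232881? YES
  n = 572: C(572, 10) = 954640815642161682606; 954640815642161682606 < 984770902183611232881? YES
  n = 573: C(573, 10) = 971597135635805762226; 971597135635805762226 < 984770902183611232881? YES
  n = 574: C(574, 10) = 988824035203816502691; 988824035203816502691 < 984770902183611232881? NO
  n = 575: C(575, 10) = 1006325345561406175305; 1006325345561406175305 < 984770902183611232881? NO
The largest n with C(n, 10) < 984770902183611232881 is n = 573 (where E[X] = 35985079097622435638/36472996377170786403 ≈ 0.9866225). Hence R_3(10) > 573, i.e. R_3(10) ≥ 574.

Largest n = 573; hence R_3(10) > 573.


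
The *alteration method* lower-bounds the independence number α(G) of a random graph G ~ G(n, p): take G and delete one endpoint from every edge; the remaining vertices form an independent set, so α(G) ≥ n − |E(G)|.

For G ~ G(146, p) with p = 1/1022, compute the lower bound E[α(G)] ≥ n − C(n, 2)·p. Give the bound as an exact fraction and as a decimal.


E[|E(G)|] = C(146, 2)·p = 10585 · (1/1022) = 145/14.
E[α(G)] ≥ n − E[|E(G)|] = 146 − 145/14 = 1899/14.
Numerically: ≈ 135.642857.
(This is only a lower bound; the true E[α(G)] may be larger.)

E[α(G)] ≥ 1899/14 ≈ 135.642857.


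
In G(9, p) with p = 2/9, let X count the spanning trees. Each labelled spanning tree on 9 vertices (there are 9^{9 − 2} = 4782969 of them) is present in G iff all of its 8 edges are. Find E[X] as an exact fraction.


K_9 has 9^{9 − 2} = 4782969 labelled spanning trees.
For each such spanning tree H, let X_H = 1 if all 8 edges of H are present in G. Then P[X_H = 1] = p^{8} = (2/9)^{8} = 256/43046721.
By linearity of expectation: E[X] = Σ_H E[X_H] = 4782969 · p^{8} = 4782969 · 256/43046721 = 256/9.
Numerically: E[X] ≈ 28.44.

E[X] = 4782969 · (2/9)^{8} = 256/9 ≈ 28.44.


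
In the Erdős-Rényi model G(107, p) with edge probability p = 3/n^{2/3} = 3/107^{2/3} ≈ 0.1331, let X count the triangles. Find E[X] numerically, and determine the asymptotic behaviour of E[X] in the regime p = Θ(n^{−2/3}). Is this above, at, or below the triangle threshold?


Number of potential triangles: C(107, 3) = 198485.
Each occurs with probability p³ ≈ (0.1331)³ ≈ 2.358285e-03.
By linearity: E[X] = C(107, 3)·p³ ≈ 198485 · 2.358285e-03 ≈ 468.0841.
Since α = 2/3 < 1, p = c/n^{2/3} ≫ 1/n is above the triangle threshold p ~ 1/n. Asymptotically E[X] ~ (c³/6)·n^{3(1−α)} = (3³/6)·n^{1} → ∞; triangles are abundant w.h.p.

E[X] ≈ 468.0841; in regime p = Θ(1/n^{2/3}) E[X] diverges (above the triangle threshold p ~ 1/n).


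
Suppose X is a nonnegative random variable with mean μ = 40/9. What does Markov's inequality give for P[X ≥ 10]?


μ = E[X] = 40/9, a = 10.
Markov: P[X ≥ 10] ≤ μ/a = (40/9)/10 = 4/9.
Numerically: ≈ 0.444444.
(Since a = 10 > μ = 4.444444, the bound 4/9 is < 1 and informative.)

P[X ≥ 10] ≤ 4/9 ≈ 0.444444.


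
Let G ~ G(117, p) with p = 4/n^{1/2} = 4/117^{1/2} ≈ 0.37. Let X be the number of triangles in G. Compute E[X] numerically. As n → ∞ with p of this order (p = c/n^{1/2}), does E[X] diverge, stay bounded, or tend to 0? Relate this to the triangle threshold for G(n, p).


Number of potential triangles: C(117, 3) = 260130.
Each occurs with probability p³ ≈ (0.37)³ ≈ 5.05710e-02.
By linearity: E[X] = C(117, 3)·p³ ≈ 260130 · 5.05710e-02 ≈ 13155.023.
Since α = 1/2 < 1, p = c/n^{1/2} ≫ 1/n is above the triangle threshold p ~ 1/n. Asymptotically E[X] ~ (c³/6)·n^{3(1−α)} = (4³/6)·n^{1.5} → ∞; triangles are abundant w.h.p.

E[X] ≈ 13155.023; in regime p = Θ(1/n^{1/2}) E[X] diverges (above the triangle threshold p ~ 1/n).


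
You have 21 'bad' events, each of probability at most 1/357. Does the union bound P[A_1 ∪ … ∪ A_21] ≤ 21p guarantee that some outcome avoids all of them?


Union bound: P[∪_{i=1}^{21} A_i] ≤ Σ_i P[A_i] ≤ 21·p = 21·(1/357) = 1/17.
Numerically: 1/17 ≈ 0.059.
Is 1/17 < 1? YES.
Since P[∪ A_i] ≤ 1/17 < 1, the complement has P[∩ A_i^c] ≥ 1 − 1/17 = 16/17 > 0, so some outcome avoids every A_i.

21·p = 1/17 ≈ 0.059; existence CERTIFIED by the union bound.


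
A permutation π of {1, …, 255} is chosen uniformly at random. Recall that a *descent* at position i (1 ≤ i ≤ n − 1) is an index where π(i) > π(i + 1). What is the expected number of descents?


Write X = Σ X_I over i = 1, …, 254, with X_I the indicator of one descent.
There are 254 indicators.
For each fixed i, the pair (π(i), π(i+1)) is a uniformly random ordered pair of distinct values from {1, …, 255}; by symmetry P[π(i) > π(i+1)] = 1/2.
By linearity: E[X] = 254 · (1/2) = (255 − 1) · (1/2) = 127 ≈ 127.000.

E[X] = 127 = 127.000.


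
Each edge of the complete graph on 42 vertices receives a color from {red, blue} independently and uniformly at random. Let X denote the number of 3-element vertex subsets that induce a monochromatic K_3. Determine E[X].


Let X = Σ_S X_S over the C(42, 3) = 11480 subsets S of size 3, where X_S = 1 if the K_3 on S is monochromatic.
For a fixed S, the K_3 on S has C(3, 2) = 3 edges. P[all 3 edges red] = (1/2)^3, and likewise for blue, so P[monochromatic] = 2·(1/2)^3 = 2^{1 − 3} = 1/4.
By linearity: E[X] = C(42, 3) · 2^{1 − 3} = 11480 · 1/4 = 2870.
Numerically: E[X] ≈ 2870.00000.

E[X] = C(42,3)·2^(1−C(3,2)) = 2870 ≈ 2870.00000.


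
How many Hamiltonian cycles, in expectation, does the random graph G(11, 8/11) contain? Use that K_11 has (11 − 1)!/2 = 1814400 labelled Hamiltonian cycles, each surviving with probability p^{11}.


K_11 has (11 − 1)!/2 = 1814400 labelled Hamiltonian cycles.
For each such Hamiltonian cycle H, let X_H = 1 if all 11 edges of H are present in G. Then P[X_H = 1] = p^{11} = (8/11)^{11} = 8589934592/285311670611.
By linearity of expectation: E[X] = Σ_H E[X_H] = 1814400 · p^{11} = 1814400 · 8589934592/285311670611 = 15585577323724800/285311670611.
Numerically: E[X] ≈ 5.463e+04.

E[X] = 1814400 · (8/11)^{11} = 15585577323724800/285311670611 ≈ 5.463e+04.


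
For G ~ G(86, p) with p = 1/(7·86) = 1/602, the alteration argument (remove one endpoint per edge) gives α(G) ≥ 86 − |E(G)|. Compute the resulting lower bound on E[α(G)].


E[|E(G)|] = C(86, 2)·p = 3655 · (1/602) = 85/14.
E[α(G)] ≥ n − E[|E(G)|] = 86 − 85/14 = 1119/14.
Numerically: ≈ 79.92857.
(This is only a lower bound; the true E[α(G)] may be larger.)

E[α(G)] ≥ 1119/14 ≈ 79.92857.


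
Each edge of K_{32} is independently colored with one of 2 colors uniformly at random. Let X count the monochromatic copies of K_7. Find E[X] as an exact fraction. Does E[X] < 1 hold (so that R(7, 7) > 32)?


E[X] = C(32, 7) · 2^{1 − 21} = 3365856 · 2^{−20} = 3365856/1048576.
As a reduced fraction: E[X] = 105183/32768 ≈ 3.209930.
Is E[X] < 1? NO.
Since E[X] ≥ 1, the first-moment bound is inconclusive at n = 32; it does NOT by itself certify R(7, 7) > 32.

E[X] = 105183/32768 ≈ 3.209930; E[X] ≥ 1; first-moment method inconclusive here.


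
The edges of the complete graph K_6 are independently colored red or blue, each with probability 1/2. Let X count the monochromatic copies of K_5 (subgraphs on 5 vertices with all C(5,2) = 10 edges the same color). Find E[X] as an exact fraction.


Let X = Σ_S X_S over the C(6, 5) = 6 subsets S of size 5, where X_S = 1 if the K_5 on S is monochromatic.
For a fixed S, the K_5 on S has C(5, 2) = 10 edges. P[all 10 edges red] = (1/2)^10, and likewise for blue, so P[monochromatic] = 2·(1/2)^10 = 2^{1 − 10} = 1/512.
By linearity of expectation: E[X] = C(6, 5) · 2^{1 − 10} = 6 · 1/512 = 3/256.
Numerically: E[X] ≈ 0.011719.

E[X] = C(6,5)·2^(1−C(5,2)) = 3/256 ≈ 0.011719.


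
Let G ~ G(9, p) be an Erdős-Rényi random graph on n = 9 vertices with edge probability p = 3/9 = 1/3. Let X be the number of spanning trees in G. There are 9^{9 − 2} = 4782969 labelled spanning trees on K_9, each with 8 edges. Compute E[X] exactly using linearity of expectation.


K_9 has 9^{9 − 2} = 4782969 labelled spanning trees.
For each such spanning tree H, let X_H = 1 if all 8 edges of H are present in G. Then P[X_H = 1] = p^{8} = (1/3)^{8} = 1/6561.
By linearity of expectation: E[X] = Σ_H E[X_H] = 4782969 · p^{8} = 4782969 · 1/6561 = 729.
Numerically: E[X] ≈ 729.

E[X] = 4782969 · (1/3)^{8} = 729 ≈ 729.


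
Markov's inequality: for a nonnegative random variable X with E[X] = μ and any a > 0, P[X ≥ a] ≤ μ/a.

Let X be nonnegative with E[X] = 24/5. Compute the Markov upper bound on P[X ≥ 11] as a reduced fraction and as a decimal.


μ = E[X] = 24/5, a = 11.
Markov: P[X ≥ 11] ≤ μ/a = (24/5)/11 = 24/55.
Numerically: ≈ 0.4364.
(Since a = 11 > μ = 4.8000, the bound 24/55 is < 1 and informative.)

P[X ≥ 11] ≤ 24/55 ≈ 0.4364.


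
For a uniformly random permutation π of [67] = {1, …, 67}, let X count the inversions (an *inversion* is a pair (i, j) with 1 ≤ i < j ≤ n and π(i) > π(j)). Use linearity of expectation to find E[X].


Write X = Σ X_I over the C(67, 2) = 2211 pairs i < j, with X_I the indicator of one inversion.
There are 2211 indicators.
For each fixed pair i < j, the values π(i) and π(j) are two distinct elements of {1, …, 67} in uniformly random order; by symmetry P[π(i) > π(j)] = 1/2.
By linearity: E[X] = 2211 · (1/2) = C(67, 2) · (1/2) = 2211/2 = 2211/2 ≈ 1105.5000.

E[X] = 2211/2 = 1105.5000.


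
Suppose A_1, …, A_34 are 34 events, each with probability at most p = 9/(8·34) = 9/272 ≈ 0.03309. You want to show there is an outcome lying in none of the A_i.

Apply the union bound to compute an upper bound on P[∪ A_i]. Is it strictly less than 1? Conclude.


Union bound: P[∪_{i=1}^{34} A_i] ≤ Σ_i P[A_i] ≤ 34·p = 34·(9/272) = 9/8.
Numerically: 9/8 ≈ 1.12500.
Is 9/8 < 1? NO.
Since the bound 9/8 is ≥ 1, the union bound is uninformative here; it does NOT by itself certify existence.

34·p = 9/8 ≈ 1.12500; existence NOT certified by the union bound.


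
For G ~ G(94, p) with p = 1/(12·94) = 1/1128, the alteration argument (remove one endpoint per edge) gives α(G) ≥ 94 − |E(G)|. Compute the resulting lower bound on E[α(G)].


E[|E(G)|] = C(94, 2)·p = 4371 · (1/1128) = 31/8.
E[α(G)] ≥ n − E[|E(G)|] = 94 − 31/8 = 721/8.
Numerically: ≈ 90.125000.
(This is only a lower bound; the true E[α(G)] may be larger.)

E[α(G)] ≥ 721/8 ≈ 90.125000.


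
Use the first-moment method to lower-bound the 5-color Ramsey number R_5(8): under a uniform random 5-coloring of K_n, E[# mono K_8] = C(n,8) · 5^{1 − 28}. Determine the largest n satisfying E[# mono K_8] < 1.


We need C(n, 8) · 5^{1 − 28} < 1, i.e. C(n, 8) < 5^{28 − 1} = 7450580596923828125.
Check values of n near the boundary:
  n = 861: C(861, 8) = 7250034996615275865; 7250034996615275865 < 7450580596923828125? YES
  n = 862: C(862, 8) = 7317951015318931845; 7317951015318931845 < 7450580596923828125? YES
  n = 863: C(863, 8) = 7386423071602617757; 7386423071602617757 < 7450580596923828125? YES
  n = 864: C(864, 8) = 7455455062926006708; 7455455062926006708 < 7450580596923828125? NO
  n = 865: C(865, 8) = 7525050909487743060; 7525050909487743060 < 7450580596923828125? NO
  n = 866: C(866, 8) = 7595214554331451620; 7595214554331451620 < 7450580596923828125? NO
The largest n with C(n, 8) < 7450580596923828125 is n = 863 (where E[X] = 7386423071602617757/7450580596923828125 ≈ 0.991). Hence R_5(8) > 863, i.e. R_5(8) ≥ 864.

Largest n = 863; hence R_5(8) > 863.


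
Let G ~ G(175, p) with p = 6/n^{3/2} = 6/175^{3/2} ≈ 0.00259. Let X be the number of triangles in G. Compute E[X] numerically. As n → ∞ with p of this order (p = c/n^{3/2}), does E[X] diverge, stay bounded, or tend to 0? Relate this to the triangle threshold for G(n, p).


Number of potential triangles: C(175, 3) = 877975.
Each occurs with probability p³ ≈ (0.00259)³ ≈ 1.74093e-08.
By linearity: E[X] = C(175, 3)·p³ ≈ 877975 · 1.74093e-08 ≈ 0.015.
Since α = 3/2 > 1, p = c/n^{3/2} = o(1/n) is below the triangle threshold p ~ 1/n. Asymptotically E[X] ~ (c³/6)·n^{3(1−α)} = (6³/6)·n^{-1.5} → 0, so by Markov's inequality G has no triangles w.h.p.

E[X] ≈ 0.015; in regime p = Θ(1/n^{3/2}) E[X] tends to 0 (below the triangle threshold p ~ 1/n).


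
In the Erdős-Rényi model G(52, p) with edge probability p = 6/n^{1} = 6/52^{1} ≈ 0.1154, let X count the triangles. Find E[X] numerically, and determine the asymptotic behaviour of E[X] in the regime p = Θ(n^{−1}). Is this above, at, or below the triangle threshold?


Number of potential triangles: C(52, 3) = 22100.
Each occurs with probability p³ ≈ (0.1154)³ ≈ 1.536186e-03.
By linearity: E[X] = C(52, 3)·p³ ≈ 22100 · 1.536186e-03 ≈ 33.9497.
Here α = 1, so p = 6/n is exactly at the triangle threshold p ~ 1/n. Asymptotically E[X] → c³/6 = 6³/6 = 36 ≈ 36.0000, a bounded constant. In this regime the triangle count is asymptotically Poisson(c³/6).

E[X] ≈ 33.9497; in regime p = Θ(1/n^{1}) E[X] stays bounded (at the triangle threshold p ~ 1/n).


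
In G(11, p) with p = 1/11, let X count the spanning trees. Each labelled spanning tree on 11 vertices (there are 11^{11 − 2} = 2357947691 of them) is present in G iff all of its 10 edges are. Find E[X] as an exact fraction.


K_11 has 11^{11 − 2} = 2357947691 labelled spanning trees.
For each such spanning tree H, let X_H = 1 if all 10 edges of H are present in G. Then P[X_H = 1] = p^{10} = (1/11)^{10} = 1/25937424601.
By linearity of expectation: E[X] = Σ_H E[X_H] = 2357947691 · p^{10} = 2357947691 · 1/25937424601 = 1/11.
Numerically: E[X] ≈ 0.09091.

E[X] = 2357947691 · (1/11)^{10} = 1/11 ≈ 0.09091.


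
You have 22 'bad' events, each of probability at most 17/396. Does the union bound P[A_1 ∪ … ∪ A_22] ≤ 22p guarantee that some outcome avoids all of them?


Union bound: P[∪_{i=1}^{22} A_i] ≤ Σ_i P[A_i] ≤ 22·p = 22·(17/396) = 17/18.
Numerically: 17/18 ≈ 0.94444.
Is 17/18 < 1? YES.
Since P[∪ A_i] ≤ 17/18 < 1, the complement has P[∩ A_i^c] ≥ 1 − 17/18 = 1/18 > 0, so some outcome avoids every A_i.

22·p = 17/18 ≈ 0.94444; existence CERTIFIED by the union bound.


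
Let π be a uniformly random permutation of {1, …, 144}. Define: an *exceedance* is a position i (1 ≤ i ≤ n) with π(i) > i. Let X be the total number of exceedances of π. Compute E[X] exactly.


Write X = Σ_{i=1}^{144} X_i, where X_i = 1_{π(i) > i}.
For each fixed i, π(i) is uniform over {1, …, 144} (marginal of a uniform permutation), so P[π(i) > i] = (n − i)/n. Summing: Σ_{i=1}^{144} (n − i)/n = (0 + 1 + … + 143)/144 = 144(144 − 1)/(2·144) = (144 − 1)/2.
Hence E[X] = Σ_{i=1}^{144} (144 − i)/144 = 143/2 ≈ 71.5000.

E[X] = 143/2 = 71.5000.


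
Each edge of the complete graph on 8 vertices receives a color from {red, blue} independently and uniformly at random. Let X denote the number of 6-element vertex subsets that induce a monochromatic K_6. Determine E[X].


Let X = Σ_S X_S over the C(8, 6) = 28 subsets S of size 6, where X_S = 1 if the K_6 on S is monochromatic.
For a fixed S, the K_6 on S has C(6, 2) = 15 edges. P[all 15 edges red] = (1/2)^15, and likewise for blue, so P[monochromatic] = 2·(1/2)^15 = 2^{1 − 15} = 1/16384.
Summing: E[X] = C(8, 6) · 2^{1 − 15} = 28 · 1/16384 = 7/4096.
Numerically: E[X] ≈ 0.00171.

E[X] = C(8,6)·2^(1−C(6,2)) = 7/4096 ≈ 0.00171.


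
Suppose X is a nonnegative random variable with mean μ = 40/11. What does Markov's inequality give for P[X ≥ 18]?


μ = E[X] = 40/11, a = 18.
Markov: P[X ≥ 18] ≤ μ/a = (40/11)/18 = 20/99.
Numerically: ≈ 0.202.
(Since a = 18 > μ = 3.636, the bound 20/99 is < 1 and informative.)

P[X ≥ 18] ≤ 20/99 ≈ 0.202.


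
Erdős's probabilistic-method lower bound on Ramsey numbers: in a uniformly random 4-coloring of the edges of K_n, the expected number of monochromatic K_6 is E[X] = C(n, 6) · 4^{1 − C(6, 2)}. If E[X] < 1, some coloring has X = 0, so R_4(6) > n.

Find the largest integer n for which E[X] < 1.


We need C(n, 6) · 4^{1 − 15} < 1, i.e. C(n, 6) < 4^{15 − 1} = 268435456.
Check values of n near the boundary:
  n = 73: C(73, 6) = 170230452; 170230452 < 268435456? YES
  n = 74: C(74, 6) = 185250786; 185250786 < 268435456? YES
  n = 75: C(75, 6) = 201359550; 201359550 < 268435456? YES
  n = 76: C(76, 6) = 218618940; 218618940 < 268435456? YES
  n = 77: C(77, 6) = 237093780; 237093780 < 268435456? YES
  n = 78: C(78, 6) = 256851595; 256851595 < 268435456? YES
  n = 79: C(79, 6) = 277962685; 277962685 < 268435456? NO
The largest n with C(n, 6) < 268435456 is n = 78 (where E[X] = 256851595/268435456 ≈ 0.956847). Hence R_4(6) > 78, i.e. R_4(6) ≥ 79.

Largest n = 78; hence R_4(6) > 78.


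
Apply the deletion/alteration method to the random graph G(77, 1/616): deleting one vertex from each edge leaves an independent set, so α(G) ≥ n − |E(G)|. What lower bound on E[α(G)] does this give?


E[|E(G)|] = C(77, 2)·p = 2926 · (1/616) = 19/4.
E[α(G)] ≥ n − E[|E(G)|] = 77 − 19/4 = 289/4.
Numerically: ≈ 72.2500.
(This is only a lower bound; the true E[α(G)] may be larger.)

E[α(G)] ≥ 289/4 ≈ 72.2500.


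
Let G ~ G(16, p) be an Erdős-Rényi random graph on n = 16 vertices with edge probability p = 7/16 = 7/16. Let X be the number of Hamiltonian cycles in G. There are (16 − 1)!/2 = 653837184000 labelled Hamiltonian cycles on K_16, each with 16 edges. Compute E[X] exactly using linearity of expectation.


K_16 has (16 − 1)!/2 = 653837184000 labelled Hamiltonian cycles.
For each such Hamiltonian cycle H, let X_H = 1 if all 16 edges of H are present in G. Then P[X_H = 1] = p^{16} = (7/16)^{16} = 33232930569601/18446744073709551616.
By linearity of expectation: E[X] = Σ_H E[X_H] = 653837184000 · p^{16} = 653837184000 · 33232930569601/18446744073709551616 = 21219654042671322112875/18014398509481984.
Numerically: E[X] ≈ 1.1779e+06.

E[X] = 653837184000 · (7/16)^{16} = 21219654042671322112875/18014398509481984 ≈ 1.1779e+06.


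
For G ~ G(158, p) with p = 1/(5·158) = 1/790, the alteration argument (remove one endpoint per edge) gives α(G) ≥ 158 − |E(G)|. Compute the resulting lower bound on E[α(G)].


E[|E(G)|] = C(158, 2)·p = 12403 · (1/790) = 157/10.
E[α(G)] ≥ n − E[|E(G)|] = 158 − 157/10 = 1423/10.
Numerically: ≈ 142.3000.
(This is only a lower bound; the true E[α(G)] may be larger.)

E[α(G)] ≥ 1423/10 ≈ 142.3000.


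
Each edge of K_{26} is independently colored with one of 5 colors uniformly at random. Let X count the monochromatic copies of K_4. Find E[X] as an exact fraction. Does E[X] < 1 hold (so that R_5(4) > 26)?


E[X] = C(26, 4) · 5^{1 − 6} = 14950 · 5^{−5} = 14950/3125.
As a reduced fraction: E[X] = 598/125 ≈ 4.78400.
Is E[X] < 1? NO.
Since E[X] ≥ 1, the first-moment bound is inconclusive at n = 26; it does NOT by itself certify R_5(4) > 26.

E[X] = 598/125 ≈ 4.78400; E[X] ≥ 1; first-moment method inconclusive here.


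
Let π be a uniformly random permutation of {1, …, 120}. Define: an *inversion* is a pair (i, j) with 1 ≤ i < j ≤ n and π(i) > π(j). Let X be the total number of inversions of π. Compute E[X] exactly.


Write X = Σ X_I over the C(120, 2) = 7140 pairs i < j, with X_I the indicator of one inversion.
There are 7140 indicators.
For each fixed pair i < j, the values π(i) and π(j) are two distinct elements of {1, …, 120} in uniformly random order; by symmetry P[π(i) > π(j)] = 1/2.
By linearity: E[X] = 7140 · (1/2) = C(120, 2) · (1/2) = 7140/2 = 3570 ≈ 3570.0000.

E[X] = 3570 = 3570.0000.


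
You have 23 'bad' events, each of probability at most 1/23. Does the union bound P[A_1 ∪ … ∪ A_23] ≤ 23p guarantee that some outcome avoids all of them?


Union bound: P[∪_{i=1}^{23} A_i] ≤ Σ_i P[A_i] ≤ 23·p = 23·(1/23) = 1.
Numerically: 1 ≈ 1.000000.
Is 1 < 1? NO.
Since the bound 1 is ≥ 1, the union bound is uninformative here; it does NOT by itself certify existence.

23·p = 1 ≈ 1.000000; existence NOT certified by the union bound.


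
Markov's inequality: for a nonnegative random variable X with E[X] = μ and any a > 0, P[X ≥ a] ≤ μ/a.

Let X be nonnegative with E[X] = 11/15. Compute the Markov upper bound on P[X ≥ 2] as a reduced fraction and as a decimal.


μ = E[X] = 11/15, a = 2.
Markov: P[X ≥ 2] ≤ μ/a = (11/15)/2 = 11/30.
Numerically: ≈ 0.36667.
(Since a = 2 > μ = 0.73333, the bound 11/30 is < 1 and informative.)

P[X ≥ 2] ≤ 11/30 ≈ 0.36667.


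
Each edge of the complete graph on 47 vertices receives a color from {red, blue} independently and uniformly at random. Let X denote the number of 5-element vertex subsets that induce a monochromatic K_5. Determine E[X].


Let X = Σ_S X_S over the C(47, 5) = 1533939 subsets S of size 5, where X_S = 1 if the K_5 on S is monochromatic.
For a fixed S, the K_5 on S has C(5, 2) = 10 edges. P[all 10 edges red] = (1/2)^10, and likewise for blue, so P[monochromatic] = 2·(1/2)^10 = 2^{1 − 10} = 1/512.
By linearity of expectation: E[X] = C(47, 5) · 2^{1 − 10} = 1533939 · 1/512 = 1533939/512.
Numerically: E[X] ≈ 2995.97461.

E[X] = C(47,5)·2^(1−C(5,2)) = 1533939/512 ≈ 2995.97461.


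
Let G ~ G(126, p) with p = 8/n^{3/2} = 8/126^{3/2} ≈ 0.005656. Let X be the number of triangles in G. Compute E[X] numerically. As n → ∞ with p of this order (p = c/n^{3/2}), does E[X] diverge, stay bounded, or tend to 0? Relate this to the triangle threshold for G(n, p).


Number of potential triangles: C(126, 3) = 325500.
Each occurs with probability p³ ≈ (0.005656)³ ≈ 1.809683e-07.
By linearity: E[X] = C(126, 3)·p³ ≈ 325500 · 1.809683e-07 ≈ 0.0589.
Since α = 3/2 > 1, p = c/n^{3/2} = o(1/n) is below the triangle threshold p ~ 1/n. Asymptotically E[X] ~ (c³/6)·n^{3(1−α)} = (8³/6)·n^{-1.5} → 0, so by Markov's inequality G has no triangles w.h.p.

E[X] ≈ 0.0589; in regime p = Θ(1/n^{3/2}) E[X] tends to 0 (below the triangle threshold p ~ 1/n).


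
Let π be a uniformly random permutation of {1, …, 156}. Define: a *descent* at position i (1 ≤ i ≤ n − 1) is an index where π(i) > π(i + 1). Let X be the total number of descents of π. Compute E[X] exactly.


Write X = Σ X_I over i = 1, …, 155, with X_I the indicator of one descent.
There are 155 indicators.
For each fixed i, the pair (π(i), π(i+1)) is a uniformly random ordered pair of distinct values from {1, …, 156}; by symmetry P[π(i) > π(i+1)] = 1/2.
By linearity: E[X] = 155 · (1/2) = (156 − 1) · (1/2) = 155/2 ≈ 77.500000.

E[X] = 155/2 = 77.500000.


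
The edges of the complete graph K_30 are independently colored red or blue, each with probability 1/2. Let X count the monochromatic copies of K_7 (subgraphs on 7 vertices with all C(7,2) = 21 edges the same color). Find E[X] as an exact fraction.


Let X = Σ_S X_S over the C(30, 7) = 2035800 subsets S of size 7, where X_S = 1 if the K_7 on S is monochromatic.
For a fixed S, the K_7 on S has C(7, 2) = 21 edges. P[all 21 edges red] = (1/2)^21, and likewise for blue, so P[monochromatic] = 2·(1/2)^21 = 2^{1 − 21} = 1/1048576.
By linearity of expectation: E[X] = C(30, 7) · 2^{1 − 21} = 2035800 · 1/1048576 = 254475/131072.
Numerically: E[X] ≈ 1.941.

E[X] = C(30,7)·2^(1−C(7,2)) = 254475/131072 ≈ 1.941.


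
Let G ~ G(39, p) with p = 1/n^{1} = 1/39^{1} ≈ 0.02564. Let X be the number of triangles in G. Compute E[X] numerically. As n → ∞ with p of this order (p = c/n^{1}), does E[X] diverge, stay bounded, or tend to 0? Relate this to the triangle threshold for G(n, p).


Number of potential triangles: C(39, 3) = 9139.
Each occurs with probability p³ ≈ (0.02564)³ ≈ 1.685801e-05.
By linearity: E[X] = C(39, 3)·p³ ≈ 9139 · 1.685801e-05 ≈ 0.1541.
Here α = 1, so p = 1/n is exactly at the triangle threshold p ~ 1/n. Asymptotically E[X] → c³/6 = 1³/6 = 1/6 ≈ 0.1667, a bounded constant. In this regime the triangle count is asymptotically Poisson(c³/6).

E[X] ≈ 0.1541; in regime p = Θ(1/n^{1}) E[X] stays bounded (at the triangle threshold p ~ 1/n).


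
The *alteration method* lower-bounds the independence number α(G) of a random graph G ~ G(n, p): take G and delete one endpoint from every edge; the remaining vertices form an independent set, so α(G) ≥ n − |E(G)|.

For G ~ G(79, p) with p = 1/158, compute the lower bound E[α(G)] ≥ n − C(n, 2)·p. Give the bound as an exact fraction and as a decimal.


E[|E(G)|] = C(79, 2)·p = 3081 · (1/158) = 39/2.
E[α(G)] ≥ n − E[|E(G)|] = 79 − 39/2 = 119/2.
Numerically: ≈ 59.50000.
(This is only a lower bound; the true E[α(G)] may be larger.)

E[α(G)] ≥ 119/2 ≈ 59.50000.


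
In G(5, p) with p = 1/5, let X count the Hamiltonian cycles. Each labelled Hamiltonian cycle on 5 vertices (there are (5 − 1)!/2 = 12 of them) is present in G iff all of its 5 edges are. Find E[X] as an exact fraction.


K_5 has (5 − 1)!/2 = 12 labelled Hamiltonian cycles.
For each such Hamiltonian cycle H, let X_H = 1 if all 5 edges of H are present in G. Then P[X_H = 1] = p^{5} = (1/5)^{5} = 1/3125.
Summing the indicators: E[X] = Σ_H E[X_H] = 12 · p^{5} = 12 · 1/3125 = 12/3125.
Numerically: E[X] ≈ 0.00384.

E[X] = 12 · (1/5)^{5} = 12/3125 ≈ 0.00384.


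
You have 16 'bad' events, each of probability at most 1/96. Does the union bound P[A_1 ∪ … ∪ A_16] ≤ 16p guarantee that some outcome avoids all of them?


Union bound: P[∪_{i=1}^{16} A_i] ≤ Σ_i P[A_i] ≤ 16·p = 16·(1/96) = 1/6.
Numerically: 1/6 ≈ 0.1666667.
Is 1/6 < 1? YES.
Since P[∪ A_i] ≤ 1/6 < 1, the complement has P[∩ A_i^c] ≥ 1 − 1/6 = 5/6 > 0, so some outcome avoids every A_i.

16·p = 1/6 ≈ 0.1666667; existence CERTIFIED by the union bound.


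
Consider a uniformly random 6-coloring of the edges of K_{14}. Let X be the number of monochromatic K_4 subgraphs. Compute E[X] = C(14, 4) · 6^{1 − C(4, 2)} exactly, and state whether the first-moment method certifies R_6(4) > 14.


E[X] = C(14, 4) · 6^{1 − 6} = 1001 · 6^{−5} = 1001/7776.
As a reduced fraction: E[X] = 1001/7776 ≈ 0.128729.
Is E[X] < 1? YES.
Since E[X] < 1, there exists a 6-coloring of K_{14} with no monochromatic K_4; hence R_6(4) > 14.

E[X] = 1001/7776 ≈ 0.128729; E[X] < 1, so R_6(4) > 14.


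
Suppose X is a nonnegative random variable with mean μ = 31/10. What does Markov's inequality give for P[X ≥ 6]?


μ = E[X] = 31/10, a = 6.
Markov: P[X ≥ 6] ≤ μ/a = (31/10)/6 = 31/60.
Numerically: ≈ 0.516667.
(Since a = 6 > μ = 3.100000, the bound 31/60 is < 1 and informative.)

P[X ≥ 6] ≤ 31/60 ≈ 0.516667.


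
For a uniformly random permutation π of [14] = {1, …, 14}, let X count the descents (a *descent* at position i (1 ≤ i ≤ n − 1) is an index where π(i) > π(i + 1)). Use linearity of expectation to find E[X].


Write X = Σ X_I over i = 1, …, 13, with X_I the indicator of one descent.
There are 13 indicators.
For each fixed i, the pair (π(i), π(i+1)) is a uniformly random ordered pair of distinct values from {1, …, 14}; by symmetry P[π(i) > π(i+1)] = 1/2.
By linearity: E[X] = 13 · (1/2) = (14 − 1) · (1/2) = 13/2 ≈ 6.5000.

E[X] = 13/2 = 6.5000.


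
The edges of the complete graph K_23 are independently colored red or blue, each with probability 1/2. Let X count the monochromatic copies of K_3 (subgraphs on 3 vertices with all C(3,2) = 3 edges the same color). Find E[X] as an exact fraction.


Let X = Σ_S X_S over the C(23, 3) = 1771 subsets S of size 3, where X_S = 1 if the K_3 on S is monochromatic.
For a fixed S, the K_3 on S has C(3, 2) = 3 edges. P[all 3 edges red] = (1/2)^3, and likewise for blue, so P[monochromatic] = 2·(1/2)^3 = 2^{1 − 3} = 1/4.
By linearity of expectation: E[X] = C(23, 3) · 2^{1 − 3} = 1771 · 1/4 = 1771/4.
Numerically: E[X] ≈ 442.750.

E[X] = C(23,3)·2^(1−C(3,2)) = 1771/4 ≈ 442.750.


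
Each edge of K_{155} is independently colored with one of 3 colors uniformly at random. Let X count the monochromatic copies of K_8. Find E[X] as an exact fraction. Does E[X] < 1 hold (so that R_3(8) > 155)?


E[X] = C(155, 8) · 3^{1 − 28} = 6876747915675 · 3^{−27} = 6876747915675/7625597484987.
As a reduced fraction: E[X] = 2292249305225/2541865828329 ≈ 0.90180.
Is E[X] < 1? YES.
Since E[X] < 1, there exists a 3-coloring of K_{155} with no monochromatic K_8; hence R_3(8) > 155.

E[X] = 2292249305225/2541865828329 ≈ 0.90180; E[X] < 1, so R_3(8) > 155.


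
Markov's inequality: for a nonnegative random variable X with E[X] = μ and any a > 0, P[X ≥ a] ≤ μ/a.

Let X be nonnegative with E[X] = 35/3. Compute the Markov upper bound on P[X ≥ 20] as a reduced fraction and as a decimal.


μ = E[X] = 35/3, a = 20.
Markov: P[X ≥ 20] ≤ μ/a = (35/3)/20 = 7/12.
Numerically: ≈ 0.583333.
(Since a = 20 > μ = 11.666667, the bound 7/12 is < 1 and informative.)

P[X ≥ 20] ≤ 7/12 ≈ 0.583333.


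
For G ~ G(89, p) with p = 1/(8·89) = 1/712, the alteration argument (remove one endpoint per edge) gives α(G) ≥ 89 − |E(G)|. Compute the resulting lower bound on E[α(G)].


E[|E(G)|] = C(89, 2)·p = 3916 · (1/712) = 11/2.
E[α(G)] ≥ n − E[|E(G)|] = 89 − 11/2 = 167/2.
Numerically: ≈ 83.500.
(This is only a lower bound; the true E[α(G)] may be larger.)

E[α(G)] ≥ 167/2 ≈ 83.500.


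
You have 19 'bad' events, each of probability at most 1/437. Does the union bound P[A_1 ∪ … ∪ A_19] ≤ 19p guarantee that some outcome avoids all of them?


Union bound: P[∪_{i=1}^{19} A_i] ≤ Σ_i P[A_i] ≤ 19·p = 19·(1/437) = 1/23.
Numerically: 1/23 ≈ 0.0435.
Is 1/23 < 1? YES.
Since P[∪ A_i] ≤ 1/23 < 1, the complement has P[∩ A_i^c] ≥ 1 − 1/23 = 22/23 > 0, so some outcome avoids every A_i.

19·p = 1/23 ≈ 0.0435; existence CERTIFIED by the union bound.


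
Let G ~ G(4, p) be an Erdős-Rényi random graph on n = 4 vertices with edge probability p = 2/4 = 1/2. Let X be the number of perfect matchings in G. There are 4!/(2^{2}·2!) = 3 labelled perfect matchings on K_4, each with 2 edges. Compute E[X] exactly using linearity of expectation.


K_4 has 4!/(2^{2}·2!) = 3 labelled perfect matchings.
For each such perfect matching H, let X_H = 1 if all 2 edges of H are present in G. Then P[X_H = 1] = p^{2} = (1/2)^{2} = 1/4.
By linearity of expectation: E[X] = Σ_H E[X_H] = 3 · p^{2} = 3 · 1/4 = 3/4.
Numerically: E[X] ≈ 0.75.

E[X] = 3 · (1/2)^{2} = 3/4 ≈ 0.75.


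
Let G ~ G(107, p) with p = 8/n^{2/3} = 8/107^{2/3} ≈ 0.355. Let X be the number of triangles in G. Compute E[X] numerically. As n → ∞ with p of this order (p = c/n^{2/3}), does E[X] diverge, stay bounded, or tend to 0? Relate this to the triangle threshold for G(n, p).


Number of potential triangles: C(107, 3) = 198485.
Each occurs with probability p³ ≈ (0.355)³ ≈ 4.472006e-02.
By linearity: E[X] = C(107, 3)·p³ ≈ 198485 · 4.472006e-02 ≈ 8876.2617.
Since α = 2/3 < 1, p = c/n^{2/3} ≫ 1/n is above the triangle threshold p ~ 1/n. Asymptotically E[X] ~ (c³/6)·n^{3(1−α)} = (8³/6)·n^{1} → ∞; triangles are abundant w.h.p.

E[X] ≈ 8876.2617; in regime p = Θ(1/n^{2/3}) E[X] diverges (above the triangle threshold p ~ 1/n).


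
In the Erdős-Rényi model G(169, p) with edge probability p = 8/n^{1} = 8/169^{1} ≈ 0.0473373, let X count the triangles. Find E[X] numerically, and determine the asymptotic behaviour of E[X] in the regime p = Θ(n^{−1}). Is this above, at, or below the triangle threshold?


Number of potential triangles: C(169, 3) = 790244.
Each occurs with probability p³ ≈ (0.0473373)³ ≈ 1.06074220e-04.
By linearity: E[X] = C(169, 3)·p³ ≈ 790244 · 1.06074220e-04 ≈ 83.824516.
Here α = 1, so p = 8/n is exactly at the triangle threshold p ~ 1/n. Asymptotically E[X] → c³/6 = 8³/6 = 256/3 ≈ 85.333333, a bounded constant. In this regime the triangle count is asymptotically Poisson(c³/6).

E[X] ≈ 83.824516; in regime p = Θ(1/n^{1}) E[X] stays bounded (at the triangle threshold p ~ 1/n).


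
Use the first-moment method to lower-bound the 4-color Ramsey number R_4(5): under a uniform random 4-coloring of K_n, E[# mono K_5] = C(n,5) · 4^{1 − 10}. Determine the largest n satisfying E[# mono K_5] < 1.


We need C(n, 5) · 4^{1 − 10} < 1, i.e. C(n, 5) < 4^{10 − 1} = 262144.
Check values of n near the boundary:
  n = 28: C(28, 5) = 98280; 98280 < 262144? YES
  n = 29: C(29, 5) = 118755; 118755 < 262144? YES
  n = 30: C(30, 5) = 142506; 142506 < 262144? YES
  n = 31: C(31, 5) = 169911; 169911 < 262144? YES
  n = 32: C(32, 5) = 201376; 201376 < 262144? YES
  n = 33: C(33, 5) = 237336; 237336 < 262144? YES
  n = 34: C(34, 5) = 278256; 278256 < 262144? NO
The largest n with C(n, 5) < 262144 is n = 33 (where E[X] = 29667/32768 ≈ 0.905365). Hence R_4(5) > 33, i.e. R_4(5) ≥ 34.

Largest n = 33; hence R_4(5) > 33.


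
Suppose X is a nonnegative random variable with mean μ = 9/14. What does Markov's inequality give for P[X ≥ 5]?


μ = E[X] = 9/14, a = 5.
Markov: P[X ≥ 5] ≤ μ/a = (9/14)/5 = 9/70.
Numerically: ≈ 0.12857.
(Since a = 5 > μ = 0.64286, the bound 9/70 is < 1 and informative.)

P[X ≥ 5] ≤ 9/70 ≈ 0.12857.


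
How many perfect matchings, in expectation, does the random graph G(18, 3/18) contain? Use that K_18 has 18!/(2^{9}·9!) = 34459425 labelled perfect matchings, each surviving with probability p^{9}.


K_18 has 18!/(2^{9}·9!) = 34459425 labelled perfect matchings.
For each such perfect matching H, let X_H = 1 if all 9 edges of H are present in G. Then P[X_H = 1] = p^{9} = (1/6)^{9} = 1/10077696.
Summing the indicators: E[X] = Σ_H E[X_H] = 34459425 · p^{9} = 34459425 · 1/10077696 = 425425/124416.
Numerically: E[X] ≈ 3.4194.

E[X] = 34459425 · (1/6)^{9} = 425425/124416 ≈ 3.4194.


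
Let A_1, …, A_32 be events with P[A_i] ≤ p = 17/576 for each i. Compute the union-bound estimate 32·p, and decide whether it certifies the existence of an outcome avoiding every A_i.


Union bound: P[∪_{i=1}^{32} A_i] ≤ Σ_i P[A_i] ≤ 32·p = 32·(17/576) = 17/18.
Numerically: 17/18 ≈ 0.94444.
Is 17/18 < 1? YES.
Since P[∪ A_i] ≤ 17/18 < 1, the complement has P[∩ A_i^c] ≥ 1 − 17/18 = 1/18 > 0, so some outcome avoids every A_i.

32·p = 17/18 ≈ 0.94444; existence CERTIFIED by the union bound.


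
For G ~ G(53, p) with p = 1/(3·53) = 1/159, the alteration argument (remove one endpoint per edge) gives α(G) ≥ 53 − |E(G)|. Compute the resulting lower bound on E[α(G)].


E[|E(G)|] = C(53, 2)·p = 1378 · (1/159) = 26/3.
E[α(G)] ≥ n − E[|E(G)|] = 53 − 26/3 = 133/3.
Numerically: ≈ 44.3333.
(This is only a lower bound; the true E[α(G)] may be larger.)

E[α(G)] ≥ 133/3 ≈ 44.3333.


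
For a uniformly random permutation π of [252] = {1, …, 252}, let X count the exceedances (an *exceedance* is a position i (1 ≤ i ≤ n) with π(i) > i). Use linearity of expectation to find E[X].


Write X = Σ_{i=1}^{252} X_i, where X_i = 1_{π(i) > i}.
For each fixed i, π(i) is uniform over {1, …, 252} (marginal of a uniform permutation), so P[π(i) > i] = (n − i)/n. Summing: Σ_{i=1}^{252} (n − i)/n = (0 + 1 + … + 251)/252 = 252(252 − 1)/(2·252) = (252 − 1)/2.
Hence E[X] = Σ_{i=1}^{252} (252 − i)/252 = 251/2 ≈ 125.500.

E[X] = 251/2 = 125.500.


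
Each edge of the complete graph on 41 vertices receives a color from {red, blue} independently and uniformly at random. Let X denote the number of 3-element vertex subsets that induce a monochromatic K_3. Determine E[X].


Let X = Σ_S X_S over the C(41, 3) = 10660 subsets S of size 3, where X_S = 1 if the K_3 on S is monochromatic.
For a fixed S, the K_3 on S has C(3, 2) = 3 edges. P[all 3 edges red] = (1/2)^3, and likewise for blue, so P[monochromatic] = 2·(1/2)^3 = 2^{1 − 3} = 1/4.
By linearity: E[X] = C(41, 3) · 2^{1 − 3} = 10660 · 1/4 = 2665.
Numerically: E[X] ≈ 2665.00000.

E[X] = C(41,3)·2^(1−C(3,2)) = 2665 ≈ 2665.00000.


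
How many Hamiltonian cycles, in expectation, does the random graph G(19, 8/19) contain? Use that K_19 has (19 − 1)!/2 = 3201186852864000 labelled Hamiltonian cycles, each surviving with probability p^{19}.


K_19 has (19 − 1)!/2 = 3201186852864000 labelled Hamiltonian cycles.
For each such Hamiltonian cycle H, let X_H = 1 if all 19 edges of H are present in G. Then P[X_H = 1] = p^{19} = (8/19)^{19} = 144115188075855872/1978419655660313589123979.
By linearity of expectation: E[X] = Σ_H E[X_H] = 3201186852864000 · p^{19} = 3201186852864000 · 144115188075855872/1978419655660313589123979 = 461339645366452518590934417408000/1978419655660313589123979.
Numerically: E[X] ≈ 2.332e+08.

E[X] = 3201186852864000 · (8/19)^{19} = 461339645366452518590934417408000/1978419655660313589123979 ≈ 2.332e+08.


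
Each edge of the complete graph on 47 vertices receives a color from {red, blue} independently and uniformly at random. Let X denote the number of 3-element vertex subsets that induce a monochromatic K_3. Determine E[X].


Let X = Σ_S X_S over the C(47, 3) = 16215 subsets S of size 3, where X_S = 1 if the K_3 on S is monochromatic.
For a fixed S, the K_3 on S has C(3, 2) = 3 edges. P[all 3 edges red] = (1/2)^3, and likewise for blue, so P[monochromatic] = 2·(1/2)^3 = 2^{1 − 3} = 1/4.
Summing: E[X] = C(47, 3) · 2^{1 − 3} = 16215 · 1/4 = 16215/4.
Numerically: E[X] ≈ 4053.7500.

E[X] = C(47,3)·2^(1−C(3,2)) = 16215/4 ≈ 4053.7500.


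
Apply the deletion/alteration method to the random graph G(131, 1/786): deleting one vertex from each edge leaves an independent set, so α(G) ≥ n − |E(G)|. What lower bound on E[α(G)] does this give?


E[|E(G)|] = C(131, 2)·p = 8515 · (1/786) = 65/6.
E[α(G)] ≥ n − E[|E(G)|] = 131 − 65/6 = 721/6.
Numerically: ≈ 120.1667.
(This is only a lower bound; the true E[α(G)] may be larger.)

E[α(G)] ≥ 721/6 ≈ 120.1667.


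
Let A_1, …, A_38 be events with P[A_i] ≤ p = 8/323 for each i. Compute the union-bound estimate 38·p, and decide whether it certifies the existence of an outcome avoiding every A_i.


Union bound: P[∪_{i=1}^{38} A_i] ≤ Σ_i P[A_i] ≤ 38·p = 38·(8/323) = 16/17.
Numerically: 16/17 ≈ 0.9411765.
Is 16/17 < 1? YES.
Since P[∪ A_i] ≤ 16/17 < 1, the complement has P[∩ A_i^c] ≥ 1 − 16/17 = 1/17 > 0, so some outcome avoids every A_i.

38·p = 16/17 ≈ 0.9411765; existence CERTIFIED by the union bound.


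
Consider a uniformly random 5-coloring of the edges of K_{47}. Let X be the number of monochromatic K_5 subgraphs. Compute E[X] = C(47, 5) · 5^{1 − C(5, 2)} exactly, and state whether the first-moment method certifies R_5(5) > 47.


E[X] = C(47, 5) · 5^{1 − 10} = 1533939 · 5^{−9} = 1533939/1953125.
As a reduced fraction: E[X] = 1533939/1953125 ≈ 0.7854.
Is E[X] < 1? YES.
Since E[X] < 1, there exists a 5-coloring of K_{47} with no monochromatic K_5; hence R_5(5) > 47.

E[X] = 1533939/1953125 ≈ 0.7854; E[X] < 1, so R_5(5) > 47.
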